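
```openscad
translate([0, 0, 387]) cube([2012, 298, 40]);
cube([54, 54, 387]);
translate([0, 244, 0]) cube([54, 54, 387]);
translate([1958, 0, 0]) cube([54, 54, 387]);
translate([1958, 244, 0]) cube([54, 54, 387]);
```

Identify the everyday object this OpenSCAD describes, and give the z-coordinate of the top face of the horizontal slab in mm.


A bench. The seat-top height is 427 mm.

A long slab on four corner posts — a bench. The slab sits at z = 387 with thickness 40, so the top is 387 + 40 = 427 mm.


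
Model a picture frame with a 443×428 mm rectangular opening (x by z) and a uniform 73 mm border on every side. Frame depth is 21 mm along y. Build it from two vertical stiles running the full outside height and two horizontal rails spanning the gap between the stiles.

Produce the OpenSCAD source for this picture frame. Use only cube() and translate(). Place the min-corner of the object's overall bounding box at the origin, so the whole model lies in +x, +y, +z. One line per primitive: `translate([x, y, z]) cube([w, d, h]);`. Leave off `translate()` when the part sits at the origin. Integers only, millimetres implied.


cube([73, 21, 574]);
translate([516, 0, 0]) cube([73, 21, 574]);
translate([73, 0, 0]) cube([443, 21, 73]);
translate([73, 0, 501]) cube([443, 21, 73]);


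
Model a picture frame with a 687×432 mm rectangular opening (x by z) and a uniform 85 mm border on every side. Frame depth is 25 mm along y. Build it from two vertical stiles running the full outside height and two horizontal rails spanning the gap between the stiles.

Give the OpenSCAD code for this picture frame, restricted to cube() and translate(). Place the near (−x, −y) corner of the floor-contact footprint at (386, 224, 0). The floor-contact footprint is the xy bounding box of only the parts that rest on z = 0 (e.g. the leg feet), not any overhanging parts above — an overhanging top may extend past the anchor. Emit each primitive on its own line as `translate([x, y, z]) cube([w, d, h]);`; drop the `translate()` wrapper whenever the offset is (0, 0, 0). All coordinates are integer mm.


translate([386, 224, 0]) cube([85, 25, 602]);
translate([1158, 224, 0]) cube([85, 25, 602]);
translate([471, 224, 0]) cube([687, 25, 85]);
translate([471, 224, 517]) cube([687, 25, 85]);


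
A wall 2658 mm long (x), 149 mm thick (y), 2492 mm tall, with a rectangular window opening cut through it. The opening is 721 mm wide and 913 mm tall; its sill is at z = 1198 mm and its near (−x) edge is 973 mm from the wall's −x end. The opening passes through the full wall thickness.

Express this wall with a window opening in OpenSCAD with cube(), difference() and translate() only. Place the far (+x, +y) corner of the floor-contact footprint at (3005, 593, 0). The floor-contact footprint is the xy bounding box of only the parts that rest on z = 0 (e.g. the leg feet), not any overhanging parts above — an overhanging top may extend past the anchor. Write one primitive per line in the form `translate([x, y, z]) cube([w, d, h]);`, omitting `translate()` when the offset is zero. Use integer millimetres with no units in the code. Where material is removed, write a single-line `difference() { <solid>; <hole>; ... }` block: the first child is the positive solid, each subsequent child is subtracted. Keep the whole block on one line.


difference() { translate([347, 444, 0]) cube([2658, 149, 2492]); translate([1320, 444, 1198]) cube([721, 149, 913]); }


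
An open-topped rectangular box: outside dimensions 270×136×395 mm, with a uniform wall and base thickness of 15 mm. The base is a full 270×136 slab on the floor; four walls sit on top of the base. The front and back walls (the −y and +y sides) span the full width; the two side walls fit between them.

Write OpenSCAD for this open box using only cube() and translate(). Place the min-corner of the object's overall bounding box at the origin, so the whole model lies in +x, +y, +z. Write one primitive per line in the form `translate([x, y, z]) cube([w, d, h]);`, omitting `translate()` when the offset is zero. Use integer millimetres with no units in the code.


cube([270, 136, 15]);
translate([0, 0, 15]) cube([270, 15, 380]);
translate([0, 121, 15]) cube([270, 15, 380]);
translate([0, 15, 15]) cube([15, 106, 380]);
translate([255, 15, 15]) cube([15, 106, 380]);


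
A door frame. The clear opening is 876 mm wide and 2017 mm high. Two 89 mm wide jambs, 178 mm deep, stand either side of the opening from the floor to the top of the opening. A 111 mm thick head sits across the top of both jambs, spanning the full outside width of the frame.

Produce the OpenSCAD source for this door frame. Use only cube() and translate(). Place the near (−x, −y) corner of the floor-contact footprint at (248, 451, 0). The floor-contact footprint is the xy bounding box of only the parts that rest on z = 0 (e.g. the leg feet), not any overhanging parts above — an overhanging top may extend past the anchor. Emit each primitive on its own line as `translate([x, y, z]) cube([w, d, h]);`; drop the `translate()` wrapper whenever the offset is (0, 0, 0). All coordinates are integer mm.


translate([248, 451, 0]) cube([89, 178, 2017]);
translate([1213, 451, 0]) cube([89, 178, 2017]);
translate([248, 451, 2017]) cube([1054, 178, 111]);


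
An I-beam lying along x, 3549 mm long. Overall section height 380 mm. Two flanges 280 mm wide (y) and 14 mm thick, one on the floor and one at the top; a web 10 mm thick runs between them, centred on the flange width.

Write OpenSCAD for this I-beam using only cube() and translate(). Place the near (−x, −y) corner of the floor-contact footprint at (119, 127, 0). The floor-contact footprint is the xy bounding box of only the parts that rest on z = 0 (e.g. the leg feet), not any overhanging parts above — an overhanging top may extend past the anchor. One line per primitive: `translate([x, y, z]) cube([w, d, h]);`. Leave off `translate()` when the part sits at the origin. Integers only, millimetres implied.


translate([119, 127, 0]) cube([3549, 280, 14]);
translate([119, 262, 14]) cube([3549, 10, 352]);
translate([119, 127, 366]) cube([3549, 280, 14]);


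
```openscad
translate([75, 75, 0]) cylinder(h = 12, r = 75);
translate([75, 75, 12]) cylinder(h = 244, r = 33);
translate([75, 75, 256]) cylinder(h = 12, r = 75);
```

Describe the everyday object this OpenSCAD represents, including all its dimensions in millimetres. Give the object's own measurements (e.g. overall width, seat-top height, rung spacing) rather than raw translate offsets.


A spool: two coaxial disc flanges of radius 75 mm and thickness 12 mm, joined by a core cylinder of radius 33 mm and height 244 mm. The lower flange rests on z = 0 and the three cylinders share a vertical axis.


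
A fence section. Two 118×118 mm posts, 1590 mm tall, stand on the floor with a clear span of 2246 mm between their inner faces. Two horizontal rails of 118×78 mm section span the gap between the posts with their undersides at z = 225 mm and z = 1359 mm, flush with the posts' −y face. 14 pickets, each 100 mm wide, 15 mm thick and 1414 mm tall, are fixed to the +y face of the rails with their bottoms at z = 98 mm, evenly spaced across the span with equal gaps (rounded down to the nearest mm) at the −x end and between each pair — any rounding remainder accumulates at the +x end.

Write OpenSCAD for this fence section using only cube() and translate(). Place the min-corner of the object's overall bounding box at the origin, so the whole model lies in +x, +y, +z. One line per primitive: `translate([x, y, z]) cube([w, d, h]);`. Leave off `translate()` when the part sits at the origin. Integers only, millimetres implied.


cube([118, 118, 1590]);
translate([2364, 0, 0]) cube([118, 118, 1590]);
translate([118, 0, 225]) cube([2246, 118, 78]);
translate([118, 0, 1359]) cube([2246, 118, 78]);
translate([174, 118, 98]) cube([100, 15, 1414]);
translate([330, 118, 98]) cube([100, 15, 1414]);
translate([486, 118, 98]) cube([100, 15, 1414]);
translate([642, 118, 98]) cube([100, 15, 1414]);
translate([798, 118, 98]) cube([100, 15, 1414]);
translate([954, 118, 98]) cube([100, 15, 1414]);
translate([1110, 118, 98]) cube([100, 15, 1414]);
translate([1266, 118, 98]) cube([100, 15, 1414]);
translate([1422, 118, 98]) cube([100, 15, 1414]);
translate([1578, 118, 98]) cube([100, 15, 1414]);
translate([1734, 118, 98]) cube([100, 15, 1414]);
translate([1890, 118, 98]) cube([100, 15, 1414]);
translate([2046, 118, 98]) cube([100, 15, 1414]);
translate([2202, 118, 98]) cube([100, 15, 1414]);


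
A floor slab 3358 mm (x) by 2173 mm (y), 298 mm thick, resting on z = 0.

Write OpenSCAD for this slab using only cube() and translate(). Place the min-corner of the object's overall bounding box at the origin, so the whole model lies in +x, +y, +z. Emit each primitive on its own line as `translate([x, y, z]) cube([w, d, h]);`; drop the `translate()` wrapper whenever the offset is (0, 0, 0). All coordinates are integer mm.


cube([3358, 2173, 298]);


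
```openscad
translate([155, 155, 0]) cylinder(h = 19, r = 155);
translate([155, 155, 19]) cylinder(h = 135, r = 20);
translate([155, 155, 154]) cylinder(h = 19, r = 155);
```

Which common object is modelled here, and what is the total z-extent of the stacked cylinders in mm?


A spool. The overall height is 173 mm.

Three coaxial cylinders, large–small–large — a spool. Two 19 mm flanges and a 135 mm core give 19 + 135 + 19 = 173 mm.


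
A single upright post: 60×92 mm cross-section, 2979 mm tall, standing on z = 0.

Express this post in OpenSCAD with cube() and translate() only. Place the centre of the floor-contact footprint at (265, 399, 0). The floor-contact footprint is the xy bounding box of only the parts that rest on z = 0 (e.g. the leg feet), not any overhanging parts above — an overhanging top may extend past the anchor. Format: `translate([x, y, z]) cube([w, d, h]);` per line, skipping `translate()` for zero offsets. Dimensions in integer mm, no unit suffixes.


translate([235, 353, 0]) cube([60, 92, 2979]);


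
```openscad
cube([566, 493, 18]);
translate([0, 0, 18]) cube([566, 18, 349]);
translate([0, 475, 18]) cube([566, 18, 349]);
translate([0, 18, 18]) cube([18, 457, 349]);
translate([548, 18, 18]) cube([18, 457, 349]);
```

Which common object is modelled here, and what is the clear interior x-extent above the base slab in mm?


An open box. The internal width is 530 mm.

A 566×493 base slab with four walls standing on it — an open box. The base is 566 mm wide and the walls are 18 mm thick, so the internal width is 566 − 2 × 18 = 530 mm.


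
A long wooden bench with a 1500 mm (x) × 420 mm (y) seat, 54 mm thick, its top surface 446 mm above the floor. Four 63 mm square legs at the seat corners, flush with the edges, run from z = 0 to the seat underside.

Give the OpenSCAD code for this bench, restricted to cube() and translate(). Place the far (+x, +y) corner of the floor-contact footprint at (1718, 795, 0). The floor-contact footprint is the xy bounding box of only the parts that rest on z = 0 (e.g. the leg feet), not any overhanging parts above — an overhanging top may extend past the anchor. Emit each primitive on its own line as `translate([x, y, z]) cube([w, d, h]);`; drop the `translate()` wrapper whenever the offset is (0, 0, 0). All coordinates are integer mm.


translate([218, 375, 392]) cube([1500, 420, 54]);
translate([218, 375, 0]) cube([63, 63, 392]);
translate([218, 732, 0]) cube([63, 63, 392]);
translate([1655, 375, 0]) cube([63, 63, 392]);
translate([1655, 732, 0]) cube([63, 63, 392]);


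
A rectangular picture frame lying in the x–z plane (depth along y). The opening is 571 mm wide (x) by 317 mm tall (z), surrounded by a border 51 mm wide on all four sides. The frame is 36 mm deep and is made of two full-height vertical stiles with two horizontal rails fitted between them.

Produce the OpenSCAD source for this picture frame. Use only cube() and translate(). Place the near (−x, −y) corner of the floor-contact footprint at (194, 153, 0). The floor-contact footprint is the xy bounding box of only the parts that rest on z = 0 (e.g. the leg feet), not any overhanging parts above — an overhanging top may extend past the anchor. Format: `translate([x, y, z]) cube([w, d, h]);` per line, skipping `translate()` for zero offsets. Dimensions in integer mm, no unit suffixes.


translate([194, 153, 0]) cube([51, 36, 419]);
translate([816, 153, 0]) cube([51, 36, 419]);
translate([245, 153, 0]) cube([571, 36, 51]);
translate([245, 153, 368]) cube([571, 36, 51]);


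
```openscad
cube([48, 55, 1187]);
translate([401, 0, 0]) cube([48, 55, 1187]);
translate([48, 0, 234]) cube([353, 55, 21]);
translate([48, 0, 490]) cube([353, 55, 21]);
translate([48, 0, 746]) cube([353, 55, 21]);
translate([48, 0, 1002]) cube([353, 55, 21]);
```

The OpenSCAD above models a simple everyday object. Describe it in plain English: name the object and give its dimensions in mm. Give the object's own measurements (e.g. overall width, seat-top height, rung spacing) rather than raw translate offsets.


A straight ladder. Two 48×55 mm vertical rails, 1187 mm tall, stand 449 mm apart (outside-to-outside) with their front faces coplanar on the −y side. 4 rungs, each 55 mm deep and 21 mm tall, span between the inner faces of the rails, front faces flush with the rails. The lowest rung's underside is at z = 234 mm and rungs are spaced 256 mm apart (underside to underside).


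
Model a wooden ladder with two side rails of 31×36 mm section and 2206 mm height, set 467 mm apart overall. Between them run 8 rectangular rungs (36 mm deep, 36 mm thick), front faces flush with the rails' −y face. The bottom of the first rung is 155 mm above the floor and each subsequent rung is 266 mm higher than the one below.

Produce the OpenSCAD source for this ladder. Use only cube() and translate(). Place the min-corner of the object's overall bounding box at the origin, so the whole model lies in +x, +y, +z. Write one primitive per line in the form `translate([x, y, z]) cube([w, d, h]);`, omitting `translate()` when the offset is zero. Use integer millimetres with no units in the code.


// rung span = 467 - 2*31 = 405
// rung[k] z = 155 + k*266
cube([31, 36, 2206]);
translate([436, 0, 0]) cube([31, 36, 2206]);
translate([31, 0, 155]) cube([405, 36, 36]);
translate([31, 0, 421]) cube([405, 36, 36]);
translate([31, 0, 687]) cube([405, 36, 36]);
translate([31, 0, 953]) cube([405, 36, 36]);
translate([31, 0, 1219]) cube([405, 36, 36]);
translate([31, 0, 1485]) cube([405, 36, 36]);
translate([31, 0, 1751]) cube([405, 36, 36]);
translate([31, 0, 2017]) cube([405, 36, 36]);


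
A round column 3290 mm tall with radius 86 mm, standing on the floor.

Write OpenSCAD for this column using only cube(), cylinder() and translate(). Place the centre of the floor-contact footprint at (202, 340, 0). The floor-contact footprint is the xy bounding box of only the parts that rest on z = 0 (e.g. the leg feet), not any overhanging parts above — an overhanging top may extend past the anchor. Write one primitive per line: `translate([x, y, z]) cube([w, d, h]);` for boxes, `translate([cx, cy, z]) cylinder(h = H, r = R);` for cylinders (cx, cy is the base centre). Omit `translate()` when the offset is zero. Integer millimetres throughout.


translate([202, 340, 0]) cylinder(h = 3290, r = 86);


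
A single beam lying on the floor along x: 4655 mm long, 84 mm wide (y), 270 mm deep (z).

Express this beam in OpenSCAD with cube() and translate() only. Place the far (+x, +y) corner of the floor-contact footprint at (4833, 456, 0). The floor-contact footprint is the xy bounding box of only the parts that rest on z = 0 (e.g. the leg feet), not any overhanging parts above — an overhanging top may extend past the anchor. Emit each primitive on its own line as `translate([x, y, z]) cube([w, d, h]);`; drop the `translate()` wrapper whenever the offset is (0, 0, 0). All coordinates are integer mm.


translate([178, 372, 0]) cube([4655, 84, 270]);


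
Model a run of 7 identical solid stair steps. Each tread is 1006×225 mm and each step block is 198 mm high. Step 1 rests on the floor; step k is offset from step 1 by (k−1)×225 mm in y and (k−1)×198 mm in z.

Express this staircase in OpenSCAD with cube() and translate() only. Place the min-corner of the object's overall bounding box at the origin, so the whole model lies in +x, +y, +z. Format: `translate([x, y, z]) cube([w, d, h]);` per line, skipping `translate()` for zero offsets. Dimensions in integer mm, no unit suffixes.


cube([1006, 225, 198]);
translate([0, 225, 198]) cube([1006, 225, 198]);
translate([0, 450, 396]) cube([1006, 225, 198]);
translate([0, 675, 594]) cube([1006, 225, 198]);
translate([0, 900, 792]) cube([1006, 225, 198]);
translate([0, 1125, 990]) cube([1006, 225, 198]);
translate([0, 1350, 1188]) cube([1006, 225, 198]);


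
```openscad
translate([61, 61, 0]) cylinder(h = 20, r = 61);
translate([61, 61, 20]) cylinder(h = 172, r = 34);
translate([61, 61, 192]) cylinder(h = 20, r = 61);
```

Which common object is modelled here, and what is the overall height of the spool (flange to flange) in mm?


A spool. The overall height is 212 mm.

Three coaxial cylinders, large–small–large — a spool. Two 20 mm flanges and a 172 mm core give 20 + 172 + 20 = 212 mm.


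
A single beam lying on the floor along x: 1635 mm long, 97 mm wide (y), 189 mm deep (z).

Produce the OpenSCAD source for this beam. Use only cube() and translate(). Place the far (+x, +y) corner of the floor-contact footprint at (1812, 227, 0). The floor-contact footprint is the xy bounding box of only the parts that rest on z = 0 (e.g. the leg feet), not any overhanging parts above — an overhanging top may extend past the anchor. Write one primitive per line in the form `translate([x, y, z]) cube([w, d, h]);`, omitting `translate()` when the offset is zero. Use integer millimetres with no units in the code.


translate([177, 130, 0]) cube([1635, 97, 189]);


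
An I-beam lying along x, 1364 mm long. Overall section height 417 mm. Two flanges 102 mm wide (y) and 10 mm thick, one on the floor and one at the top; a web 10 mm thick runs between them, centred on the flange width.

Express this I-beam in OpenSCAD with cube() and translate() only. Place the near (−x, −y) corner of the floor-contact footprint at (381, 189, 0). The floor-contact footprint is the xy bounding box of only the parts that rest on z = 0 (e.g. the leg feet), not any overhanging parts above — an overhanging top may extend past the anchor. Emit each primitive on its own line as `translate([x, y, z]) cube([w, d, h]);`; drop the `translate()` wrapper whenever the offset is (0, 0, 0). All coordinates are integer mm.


translate([381, 189, 0]) cube([1364, 102, 10]);
translate([381, 235, 10]) cube([1364, 10, 397]);
translate([381, 189, 407]) cube([1364, 102, 10]);


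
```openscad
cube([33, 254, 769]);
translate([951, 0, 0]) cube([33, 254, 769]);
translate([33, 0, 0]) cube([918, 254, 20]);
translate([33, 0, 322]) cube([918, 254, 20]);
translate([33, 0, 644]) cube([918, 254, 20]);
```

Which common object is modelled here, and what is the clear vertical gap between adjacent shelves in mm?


A bookshelf. The clear shelf gap is 302 mm.

Two tall side panels with 3 horizontal boards between them — a bookshelf. The first two shelf undersides are at z = 0 and z = 322; with shelf thickness 20, the clear gap is 322 − 0 − 20 = 302 mm.


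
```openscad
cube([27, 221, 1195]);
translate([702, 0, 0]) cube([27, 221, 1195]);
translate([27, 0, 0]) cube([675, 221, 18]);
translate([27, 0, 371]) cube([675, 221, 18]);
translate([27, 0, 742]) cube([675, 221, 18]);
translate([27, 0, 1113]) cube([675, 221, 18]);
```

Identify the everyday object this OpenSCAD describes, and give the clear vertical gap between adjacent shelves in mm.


A bookshelf. The clear shelf gap is 353 mm.

Two tall side panels with 4 horizontal boards between them — a bookshelf. The first two shelf undersides are at z = 0 and z = 371; with shelf thickness 18, the clear gap is 371 − 0 − 18 = 353 mm.


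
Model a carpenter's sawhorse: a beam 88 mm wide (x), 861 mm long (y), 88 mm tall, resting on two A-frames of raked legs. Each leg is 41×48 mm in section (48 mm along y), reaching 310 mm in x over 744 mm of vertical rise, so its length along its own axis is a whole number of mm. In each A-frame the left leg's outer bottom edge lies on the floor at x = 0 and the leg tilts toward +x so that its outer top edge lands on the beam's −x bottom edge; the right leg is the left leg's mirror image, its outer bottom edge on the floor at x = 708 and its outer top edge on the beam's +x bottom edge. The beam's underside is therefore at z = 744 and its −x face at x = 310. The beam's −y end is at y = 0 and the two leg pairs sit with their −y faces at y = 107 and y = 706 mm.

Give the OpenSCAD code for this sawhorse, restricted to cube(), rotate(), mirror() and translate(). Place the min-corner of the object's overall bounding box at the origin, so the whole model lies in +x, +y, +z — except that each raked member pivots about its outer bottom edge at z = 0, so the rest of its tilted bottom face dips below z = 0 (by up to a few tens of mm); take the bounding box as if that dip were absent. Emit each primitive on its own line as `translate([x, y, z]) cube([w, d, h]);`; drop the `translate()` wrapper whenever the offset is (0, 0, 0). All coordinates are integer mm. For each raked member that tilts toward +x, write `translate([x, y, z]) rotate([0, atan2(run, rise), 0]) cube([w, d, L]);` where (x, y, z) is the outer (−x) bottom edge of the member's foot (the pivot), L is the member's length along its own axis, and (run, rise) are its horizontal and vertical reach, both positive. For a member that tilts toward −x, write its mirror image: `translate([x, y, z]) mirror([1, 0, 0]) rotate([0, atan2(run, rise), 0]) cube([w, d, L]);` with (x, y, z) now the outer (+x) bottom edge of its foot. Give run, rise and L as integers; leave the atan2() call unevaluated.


// leg length = √(310² + 744²) = 806
// right-leg outer foot x = 2·310 + 88 = 708
// beam min-corner = (310, 0, 744)
translate([310, 0, 744]) cube([88, 861, 88]);
translate([0, 107, 0]) rotate([0, atan2(310, 744), 0]) cube([41, 48, 806]);
translate([708, 107, 0]) mirror([1, 0, 0]) rotate([0, atan2(310, 744), 0]) cube([41, 48, 806]);
translate([0, 706, 0]) rotate([0, atan2(310, 744), 0]) cube([41, 48, 806]);
translate([708, 706, 0]) mirror([1, 0, 0]) rotate([0, atan2(310, 744), 0]) cube([41, 48, 806]);


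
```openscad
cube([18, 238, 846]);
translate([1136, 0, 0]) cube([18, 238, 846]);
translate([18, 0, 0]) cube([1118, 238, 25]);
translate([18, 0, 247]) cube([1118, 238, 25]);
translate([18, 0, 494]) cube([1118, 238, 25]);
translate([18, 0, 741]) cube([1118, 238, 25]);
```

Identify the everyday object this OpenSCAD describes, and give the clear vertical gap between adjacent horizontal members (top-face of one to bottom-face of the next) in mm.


A bookshelf. The clear shelf gap is 222 mm.

Two tall side panels with 4 horizontal boards between them — a bookshelf. The first two shelf undersides are at z = 0 and z = 247; with shelf thickness 25, the clear gap is 247 − 0 − 25 = 222 mm.


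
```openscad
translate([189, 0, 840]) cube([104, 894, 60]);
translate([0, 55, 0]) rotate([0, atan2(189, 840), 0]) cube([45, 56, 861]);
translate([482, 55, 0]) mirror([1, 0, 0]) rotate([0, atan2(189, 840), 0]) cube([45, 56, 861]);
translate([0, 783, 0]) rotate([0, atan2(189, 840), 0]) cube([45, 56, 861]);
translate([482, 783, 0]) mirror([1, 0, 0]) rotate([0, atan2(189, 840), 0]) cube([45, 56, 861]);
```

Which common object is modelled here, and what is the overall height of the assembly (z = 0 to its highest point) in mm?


A sawhorse. The overall height is 900 mm.

A beam across two mirrored pairs of raked legs — a sawhorse. The beam's underside is at z = 840 (matching the legs' vertical rise in atan2(189, 840)) and the beam is 60 mm tall, so its top is at 840 + 60 = 900 mm. The raked legs top out at the beam's underside, so that is the highest point.


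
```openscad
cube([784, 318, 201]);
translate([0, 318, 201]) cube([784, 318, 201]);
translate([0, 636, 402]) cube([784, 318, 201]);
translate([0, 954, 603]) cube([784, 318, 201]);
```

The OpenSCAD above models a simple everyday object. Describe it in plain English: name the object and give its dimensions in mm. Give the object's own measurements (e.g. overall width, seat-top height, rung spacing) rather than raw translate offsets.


A straight staircase of 4 solid steps. Each step is 784 mm wide (x), 318 mm deep (y, the going) and 201 mm tall (the rise). The first step rests on the floor; each subsequent step sits one going further in +y and one rise higher in +z, directly behind and above the previous step with no overlap.


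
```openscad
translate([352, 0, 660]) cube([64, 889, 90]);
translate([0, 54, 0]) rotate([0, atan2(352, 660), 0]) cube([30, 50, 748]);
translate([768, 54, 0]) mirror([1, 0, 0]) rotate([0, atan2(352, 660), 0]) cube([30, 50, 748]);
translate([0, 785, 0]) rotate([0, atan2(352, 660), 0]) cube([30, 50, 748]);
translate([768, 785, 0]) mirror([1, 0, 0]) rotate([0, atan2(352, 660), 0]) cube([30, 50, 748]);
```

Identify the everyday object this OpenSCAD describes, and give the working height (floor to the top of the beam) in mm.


A sawhorse. The overall height is 750 mm.

A beam across two mirrored pairs of raked legs — a sawhorse. The beam's underside is at z = 660 (matching the legs' vertical rise in atan2(352, 660)) and the beam is 90 mm tall, so its top is at 660 + 90 = 750 mm. The raked legs top out at the beam's underside, so that is the highest point.


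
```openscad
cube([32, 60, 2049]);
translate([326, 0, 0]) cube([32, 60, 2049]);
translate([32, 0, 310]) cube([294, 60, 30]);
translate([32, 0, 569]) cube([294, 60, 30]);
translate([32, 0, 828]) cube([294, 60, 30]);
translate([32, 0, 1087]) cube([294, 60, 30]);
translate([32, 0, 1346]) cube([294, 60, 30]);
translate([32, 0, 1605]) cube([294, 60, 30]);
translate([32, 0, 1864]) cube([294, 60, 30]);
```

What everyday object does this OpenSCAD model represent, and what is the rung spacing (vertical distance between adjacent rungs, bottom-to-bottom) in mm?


A ladder. The rung spacing is 259 mm.

Two tall 32×60 posts with 7 short bars between them — a ladder. Adjacent rungs sit at z = 310 and z = 569, so the spacing is 569 − 310 = 259 mm.


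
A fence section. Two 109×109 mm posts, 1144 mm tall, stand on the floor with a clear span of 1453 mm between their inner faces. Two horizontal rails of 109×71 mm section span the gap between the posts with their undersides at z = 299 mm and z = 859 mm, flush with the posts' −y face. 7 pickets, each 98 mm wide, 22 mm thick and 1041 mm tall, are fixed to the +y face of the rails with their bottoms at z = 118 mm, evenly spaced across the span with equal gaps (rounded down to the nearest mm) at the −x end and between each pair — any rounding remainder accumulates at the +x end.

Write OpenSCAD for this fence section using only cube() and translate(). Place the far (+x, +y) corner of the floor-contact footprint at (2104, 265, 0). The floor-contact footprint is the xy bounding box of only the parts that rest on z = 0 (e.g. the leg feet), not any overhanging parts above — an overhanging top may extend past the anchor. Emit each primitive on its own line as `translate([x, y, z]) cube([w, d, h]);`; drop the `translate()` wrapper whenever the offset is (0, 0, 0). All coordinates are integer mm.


translate([433, 156, 0]) cube([109, 109, 1144]);
translate([1995, 156, 0]) cube([109, 109, 1144]);
translate([542, 156, 299]) cube([1453, 109, 71]);
translate([542, 156, 859]) cube([1453, 109, 71]);
translate([637, 265, 118]) cube([98, 22, 1041]);
translate([830, 265, 118]) cube([98, 22, 1041]);
translate([1023, 265, 118]) cube([98, 22, 1041]);
translate([1216, 265, 118]) cube([98, 22, 1041]);
translate([1409, 265, 118]) cube([98, 22, 1041]);
translate([1602, 265, 118]) cube([98, 22, 1041]);
translate([1795, 265, 118]) cube([98, 22, 1041]);


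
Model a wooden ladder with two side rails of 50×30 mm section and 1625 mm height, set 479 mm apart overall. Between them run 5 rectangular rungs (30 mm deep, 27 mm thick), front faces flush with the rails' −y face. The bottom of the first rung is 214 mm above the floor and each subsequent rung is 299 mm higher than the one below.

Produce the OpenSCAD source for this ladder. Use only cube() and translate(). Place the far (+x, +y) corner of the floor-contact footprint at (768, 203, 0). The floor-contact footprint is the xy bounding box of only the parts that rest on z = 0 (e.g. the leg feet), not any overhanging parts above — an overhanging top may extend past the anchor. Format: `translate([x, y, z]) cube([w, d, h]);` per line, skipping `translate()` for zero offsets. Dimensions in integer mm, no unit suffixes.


translate([289, 173, 0]) cube([50, 30, 1625]);
translate([718, 173, 0]) cube([50, 30, 1625]);
translate([339, 173, 214]) cube([379, 30, 27]);
translate([339, 173, 513]) cube([379, 30, 27]);
translate([339, 173, 812]) cube([379, 30, 27]);
translate([339, 173, 1111]) cube([379, 30, 27]);
translate([339, 173, 1410]) cube([379, 30, 27]);


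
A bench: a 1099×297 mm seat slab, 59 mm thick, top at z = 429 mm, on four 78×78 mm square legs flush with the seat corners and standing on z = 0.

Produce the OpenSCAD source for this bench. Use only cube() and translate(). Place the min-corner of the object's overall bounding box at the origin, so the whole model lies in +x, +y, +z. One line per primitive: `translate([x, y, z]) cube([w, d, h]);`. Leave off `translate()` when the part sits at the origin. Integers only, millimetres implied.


translate([0, 0, 370]) cube([1099, 297, 59]);
cube([78, 78, 370]);
translate([0, 219, 0]) cube([78, 78, 370]);
translate([1021, 0, 0]) cube([78, 78, 370]);
translate([1021, 219, 0]) cube([78, 78, 370]);


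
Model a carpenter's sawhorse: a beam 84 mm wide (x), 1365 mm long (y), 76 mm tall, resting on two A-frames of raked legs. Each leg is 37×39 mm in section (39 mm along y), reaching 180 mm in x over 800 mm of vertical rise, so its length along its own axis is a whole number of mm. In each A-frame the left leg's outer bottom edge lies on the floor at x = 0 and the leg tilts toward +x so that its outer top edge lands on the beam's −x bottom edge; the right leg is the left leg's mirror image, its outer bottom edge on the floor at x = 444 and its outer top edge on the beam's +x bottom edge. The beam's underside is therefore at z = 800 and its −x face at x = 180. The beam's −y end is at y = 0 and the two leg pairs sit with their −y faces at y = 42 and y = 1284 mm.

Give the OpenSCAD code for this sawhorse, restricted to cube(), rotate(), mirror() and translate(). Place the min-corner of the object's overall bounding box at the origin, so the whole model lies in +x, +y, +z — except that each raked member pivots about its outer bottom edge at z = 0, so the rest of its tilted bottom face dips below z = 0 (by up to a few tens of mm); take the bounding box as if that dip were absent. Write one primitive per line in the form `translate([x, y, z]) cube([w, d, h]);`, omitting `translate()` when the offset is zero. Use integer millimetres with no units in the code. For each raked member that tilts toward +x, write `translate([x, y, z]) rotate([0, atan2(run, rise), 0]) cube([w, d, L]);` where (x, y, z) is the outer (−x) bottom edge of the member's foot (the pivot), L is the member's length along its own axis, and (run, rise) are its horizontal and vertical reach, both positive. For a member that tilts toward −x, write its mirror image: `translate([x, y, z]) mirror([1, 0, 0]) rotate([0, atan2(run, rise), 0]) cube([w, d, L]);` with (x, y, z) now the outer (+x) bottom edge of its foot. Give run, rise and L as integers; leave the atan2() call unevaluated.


translate([180, 0, 800]) cube([84, 1365, 76]);
translate([0, 42, 0]) rotate([0, atan2(180, 800), 0]) cube([37, 39, 820]);
translate([444, 42, 0]) mirror([1, 0, 0]) rotate([0, atan2(180, 800), 0]) cube([37, 39, 820]);
translate([0, 1284, 0]) rotate([0, atan2(180, 800), 0]) cube([37, 39, 820]);
translate([444, 1284, 0]) mirror([1, 0, 0]) rotate([0, atan2(180, 800), 0]) cube([37, 39, 820]);


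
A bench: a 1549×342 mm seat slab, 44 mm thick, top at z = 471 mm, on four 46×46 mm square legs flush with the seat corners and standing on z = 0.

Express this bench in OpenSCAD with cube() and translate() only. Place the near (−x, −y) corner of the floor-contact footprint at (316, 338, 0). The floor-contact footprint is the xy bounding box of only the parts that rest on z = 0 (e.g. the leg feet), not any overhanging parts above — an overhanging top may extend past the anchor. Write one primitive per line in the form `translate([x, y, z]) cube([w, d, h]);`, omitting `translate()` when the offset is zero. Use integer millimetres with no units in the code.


// leg_h = 471 − 44 = 427
translate([316, 338, 427]) cube([1549, 342, 44]);
translate([316, 338, 0]) cube([46, 46, 427]);
translate([316, 634, 0]) cube([46, 46, 427]);
translate([1819, 338, 0]) cube([46, 46, 427]);
translate([1819, 634, 0]) cube([46, 46, 427]);


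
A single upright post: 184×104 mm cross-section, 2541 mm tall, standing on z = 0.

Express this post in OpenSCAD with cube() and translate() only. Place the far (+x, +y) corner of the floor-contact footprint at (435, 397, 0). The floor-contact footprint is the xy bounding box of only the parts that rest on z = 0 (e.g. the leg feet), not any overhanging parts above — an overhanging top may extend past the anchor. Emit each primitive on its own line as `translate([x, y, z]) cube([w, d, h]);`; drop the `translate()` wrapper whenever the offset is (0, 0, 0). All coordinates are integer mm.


translate([251, 293, 0]) cube([184, 104, 2541]);


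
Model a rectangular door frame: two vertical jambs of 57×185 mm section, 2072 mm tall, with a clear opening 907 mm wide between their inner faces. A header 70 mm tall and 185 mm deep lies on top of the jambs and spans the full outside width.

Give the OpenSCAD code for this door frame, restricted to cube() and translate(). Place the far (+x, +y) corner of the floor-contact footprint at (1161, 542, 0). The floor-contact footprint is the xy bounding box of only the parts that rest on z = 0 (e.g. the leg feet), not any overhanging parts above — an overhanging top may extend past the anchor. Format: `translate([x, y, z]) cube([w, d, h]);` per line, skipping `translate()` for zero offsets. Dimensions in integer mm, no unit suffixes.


translate([140, 357, 0]) cube([57, 185, 2072]);
translate([1104, 357, 0]) cube([57, 185, 2072]);
translate([140, 357, 2072]) cube([1021, 185, 70]);


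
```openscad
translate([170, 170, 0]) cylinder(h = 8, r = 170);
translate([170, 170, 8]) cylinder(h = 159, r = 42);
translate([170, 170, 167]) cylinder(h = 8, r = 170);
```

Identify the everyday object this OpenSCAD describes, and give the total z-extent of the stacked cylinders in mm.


A spool. The overall height is 175 mm.

Three coaxial cylinders, large–small–large — a spool. Two 8 mm flanges and a 159 mm core give 8 + 159 + 8 = 175 mm.


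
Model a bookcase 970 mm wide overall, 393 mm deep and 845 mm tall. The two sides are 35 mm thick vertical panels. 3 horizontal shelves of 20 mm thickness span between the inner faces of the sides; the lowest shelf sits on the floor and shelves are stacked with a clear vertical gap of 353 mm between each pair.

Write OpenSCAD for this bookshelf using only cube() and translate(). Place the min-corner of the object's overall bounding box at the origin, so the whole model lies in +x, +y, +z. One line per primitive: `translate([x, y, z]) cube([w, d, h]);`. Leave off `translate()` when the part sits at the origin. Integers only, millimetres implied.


cube([35, 393, 845]);
translate([935, 0, 0]) cube([35, 393, 845]);
translate([35, 0, 0]) cube([900, 393, 20]);
translate([35, 0, 373]) cube([900, 393, 20]);
translate([35, 0, 746]) cube([900, 393, 20]);


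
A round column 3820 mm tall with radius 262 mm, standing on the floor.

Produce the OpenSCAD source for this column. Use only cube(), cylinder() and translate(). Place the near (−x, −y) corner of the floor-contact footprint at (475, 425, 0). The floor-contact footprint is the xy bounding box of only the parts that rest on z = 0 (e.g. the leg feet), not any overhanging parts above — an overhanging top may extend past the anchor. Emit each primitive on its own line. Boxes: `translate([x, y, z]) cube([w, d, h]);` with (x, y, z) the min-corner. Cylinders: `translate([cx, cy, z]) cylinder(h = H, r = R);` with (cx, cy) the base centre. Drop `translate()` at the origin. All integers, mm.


translate([737, 687, 0]) cylinder(h = 3820, r = 262);


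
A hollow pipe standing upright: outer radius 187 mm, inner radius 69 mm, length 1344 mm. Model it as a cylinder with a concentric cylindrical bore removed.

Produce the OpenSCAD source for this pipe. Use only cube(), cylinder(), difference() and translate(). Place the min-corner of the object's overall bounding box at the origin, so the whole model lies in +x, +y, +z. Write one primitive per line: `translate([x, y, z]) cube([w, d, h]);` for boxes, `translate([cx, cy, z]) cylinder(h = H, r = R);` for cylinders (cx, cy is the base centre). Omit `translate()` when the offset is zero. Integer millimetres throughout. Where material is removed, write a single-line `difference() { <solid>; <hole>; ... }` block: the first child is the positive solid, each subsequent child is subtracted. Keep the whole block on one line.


difference() { translate([187, 187, 0]) cylinder(h = 1344, r = 187); translate([187, 187, 0]) cylinder(h = 1344, r = 69); }


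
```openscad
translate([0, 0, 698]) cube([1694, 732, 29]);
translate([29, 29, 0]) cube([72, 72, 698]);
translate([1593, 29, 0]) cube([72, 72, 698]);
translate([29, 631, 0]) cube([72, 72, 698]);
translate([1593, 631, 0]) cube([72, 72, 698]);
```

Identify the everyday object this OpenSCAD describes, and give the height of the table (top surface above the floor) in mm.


A table. The table height is 727 mm.

A 1694×732×29 slab sits at z = 698 on four 72 mm square posts — a table. The top surface is at 698 + 29 = 727 mm.


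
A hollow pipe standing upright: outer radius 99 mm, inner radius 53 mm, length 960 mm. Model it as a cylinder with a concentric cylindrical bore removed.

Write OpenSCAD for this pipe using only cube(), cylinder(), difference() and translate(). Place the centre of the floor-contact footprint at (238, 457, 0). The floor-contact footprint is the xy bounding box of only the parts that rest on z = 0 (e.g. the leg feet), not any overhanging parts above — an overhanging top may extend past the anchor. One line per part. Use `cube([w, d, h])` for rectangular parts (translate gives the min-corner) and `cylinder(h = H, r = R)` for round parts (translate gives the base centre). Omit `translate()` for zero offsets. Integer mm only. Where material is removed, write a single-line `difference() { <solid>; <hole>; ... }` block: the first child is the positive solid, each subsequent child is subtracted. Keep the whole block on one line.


difference() { translate([238, 457, 0]) cylinder(h = 960, r = 99); translate([238, 457, 0]) cylinder(h = 960, r = 53); }


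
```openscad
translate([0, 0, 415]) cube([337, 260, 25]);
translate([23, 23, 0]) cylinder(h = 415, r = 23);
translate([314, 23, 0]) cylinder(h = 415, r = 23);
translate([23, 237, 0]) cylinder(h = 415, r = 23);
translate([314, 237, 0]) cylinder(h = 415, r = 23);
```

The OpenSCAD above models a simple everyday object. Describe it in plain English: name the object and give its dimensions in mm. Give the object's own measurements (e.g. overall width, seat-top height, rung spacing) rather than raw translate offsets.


A four-legged stool. The seat is a 337×260×25 mm slab whose top surface is at z = 440 mm; four round legs, each 46 mm in diameter, run from the floor (z = 0) to the underside of the seat, each leg's axis is inset half a diameter from the nearest pair of seat edges (so the leg's bounding box is flush with the corner).
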